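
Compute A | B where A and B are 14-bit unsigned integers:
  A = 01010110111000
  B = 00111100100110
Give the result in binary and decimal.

Apply | to each column (1 where either bit is 1):
  01010110111000
| 00111100100110
----------------
  01111110111110

Answer: 01111110111110 (8126)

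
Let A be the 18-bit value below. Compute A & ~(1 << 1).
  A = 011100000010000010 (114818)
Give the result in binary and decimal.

Mask = ~(1 << 1) = 111111111111111101
Bit 1 of A is 1, so AND-ing with the mask clears it to 0.
  011100000010000010
& 111111111111111101
--------------------
  011100000010000000

Answer: 011100000010000000 (114816)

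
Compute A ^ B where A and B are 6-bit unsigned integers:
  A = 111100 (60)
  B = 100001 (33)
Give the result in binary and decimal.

Apply ^ to each column (1 where bits differ):
  111100
^ 100001
--------
  011101

Answer: 011101 (29)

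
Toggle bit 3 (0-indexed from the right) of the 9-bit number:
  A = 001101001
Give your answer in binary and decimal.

Mask = 1 << 3 = 000001000
Bit 3 of A is 1; XOR with the mask flips it to 0.
  001101001
^ 000001000
-----------
  001100001

Answer: 001100001 (97)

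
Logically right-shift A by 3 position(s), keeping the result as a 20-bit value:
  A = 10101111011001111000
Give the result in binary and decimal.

Logical shift right by 3: drop the bottom 3 bit(s), prepend 3 zero(s) on the left.
  10101111011001111000  ->  keep [10101111011001111], discard [000], prepend 000
= 00010101111011001111

Answer: 00010101111011001111 (89807)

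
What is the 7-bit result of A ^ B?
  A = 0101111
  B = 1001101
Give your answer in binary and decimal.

Apply ^ to each column (1 where bits differ):
  0101111
^ 1001101
---------
  1100010

Answer: 1100010 (98)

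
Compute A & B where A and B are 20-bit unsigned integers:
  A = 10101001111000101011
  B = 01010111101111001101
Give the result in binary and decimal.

Apply & to each column (1 only where both bits are 1):
  10101001111000101011
& 01010111101111001101
----------------------
  00000001101000001001

Answer: 00000001101000001001 (6665)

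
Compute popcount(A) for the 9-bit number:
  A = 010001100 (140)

010001100
1-bits at positions (from bit 0 = LSB): 2, 3, 7
Count = 3

Answer: 3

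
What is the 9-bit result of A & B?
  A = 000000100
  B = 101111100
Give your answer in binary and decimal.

Apply & to each column (1 only where both bits are 1):
  000000100
& 101111100
-----------
  000000100

Answer: 000000100 (4)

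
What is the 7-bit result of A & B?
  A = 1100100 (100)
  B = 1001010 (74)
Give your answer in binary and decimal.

Apply & to each column (1 only where both bits are 1):
  1100100
& 1001010
---------
  1000000

Answer: 1000000 (64)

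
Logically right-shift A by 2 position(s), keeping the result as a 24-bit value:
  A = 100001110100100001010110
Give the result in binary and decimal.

Logical shift right by 2: drop the bottom 2 bit(s), prepend 2 zero(s) on the left.
  100001110100100001010110  ->  keep [1000011101001000010101], discard [10], prepend 00
= 001000011101001000010101

Answer: 001000011101001000010101 (2216469)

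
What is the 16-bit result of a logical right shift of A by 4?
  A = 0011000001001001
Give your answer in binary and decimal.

Logical shift right by 4: drop the bottom 4 bit(s), prepend 4 zero(s) on the left.
  0011000001001001  ->  keep [001100000100], discard [1001], prepend 0000
= 0000001100000100

Answer: 0000001100000100 (772)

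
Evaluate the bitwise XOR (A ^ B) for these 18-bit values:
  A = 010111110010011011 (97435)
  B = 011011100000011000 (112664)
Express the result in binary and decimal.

Apply ^ to each column (1 where bits differ):
  010111110010011011
^ 011011100000011000
--------------------
  001100010010000011

Answer: 001100010010000011 (50307)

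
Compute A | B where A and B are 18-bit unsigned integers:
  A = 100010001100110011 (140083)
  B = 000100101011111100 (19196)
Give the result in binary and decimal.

Apply | to each column (1 where either bit is 1):
  100010001100110011
| 000100101011111100
--------------------
  100110101111111111

Answer: 100110101111111111 (158719)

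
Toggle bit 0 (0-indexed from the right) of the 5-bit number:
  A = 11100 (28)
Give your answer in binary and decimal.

Mask = 1 << 0 = 00001
Bit 0 of A is 0; XOR with the mask flips it to 1.
  11100
^ 00001
-------
  11101

Answer: 11101 (29)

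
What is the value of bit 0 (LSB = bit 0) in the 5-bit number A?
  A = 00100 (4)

Bit 0 is the 1st from the right.
  00100
      ^
That bit is 0.

Answer: 0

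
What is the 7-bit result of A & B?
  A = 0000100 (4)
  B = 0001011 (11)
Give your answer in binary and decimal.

Apply & to each column (1 only where both bits are 1):
  0000100
& 0001011
---------
  0000000

Answer: 0000000 (0)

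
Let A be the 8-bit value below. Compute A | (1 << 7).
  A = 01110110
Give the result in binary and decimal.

Mask = 1 << 7 = 10000000
Bit 7 of A is 0, so OR-ing with the mask flips it to 1.
  01110110
| 10000000
----------
  11110110

Answer: 11110110 (246)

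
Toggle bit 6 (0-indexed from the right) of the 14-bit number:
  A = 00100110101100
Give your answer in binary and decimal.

Mask = 1 << 6 = 00000001000000
Bit 6 of A is 0; XOR with the mask flips it to 1.
  00100110101100
^ 00000001000000
----------------
  00100111101100

Answer: 00100111101100 (2540)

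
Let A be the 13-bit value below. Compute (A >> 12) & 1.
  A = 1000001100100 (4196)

Bit 12 is the 13th from the right.
  1000001100100
  ^
That bit is 1.

Answer: 1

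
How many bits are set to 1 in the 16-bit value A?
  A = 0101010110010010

0101010110010010
1-bits at positions (from bit 0 = LSB): 1, 4, 7, 8, 10, 12, 14
Count = 7

Answer: 7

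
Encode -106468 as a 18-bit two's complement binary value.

1. Binary of +106468:  011001111111100100
2. Invert bits:     100110000000011011
3. Add 1:           100110000000011100

Answer: 100110000000011100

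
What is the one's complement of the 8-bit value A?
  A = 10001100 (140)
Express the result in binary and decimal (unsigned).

Flip each bit (0->1, 1->0):
  10001100
  01110011

Answer: 01110011 (115)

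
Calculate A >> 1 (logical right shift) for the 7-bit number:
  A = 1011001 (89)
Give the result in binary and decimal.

Logical shift right by 1: drop the bottom 1 bit(s), prepend 1 zero(s) on the left.
  1011001  ->  keep [101100], discard [1], prepend 0
= 0101100

Answer: 0101100 (44)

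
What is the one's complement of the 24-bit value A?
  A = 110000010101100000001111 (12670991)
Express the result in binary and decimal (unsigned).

Flip each bit (0->1, 1->0):
  110000010101100000001111
  001111101010011111110000

Answer: 001111101010011111110000 (4106224)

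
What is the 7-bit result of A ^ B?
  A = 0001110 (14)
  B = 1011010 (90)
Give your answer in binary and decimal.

Apply ^ to each column (1 where bits differ):
  0001110
^ 1011010
---------
  1010100

Answer: 1010100 (84)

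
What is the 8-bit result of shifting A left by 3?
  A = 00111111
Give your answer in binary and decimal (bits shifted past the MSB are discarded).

Shift left by 3: drop the top 3 bit(s), append 3 zero(s) on the right.
  00111111  ->  discard [001], keep [11111], append 000
= 11111000

Answer: 11111000 (248)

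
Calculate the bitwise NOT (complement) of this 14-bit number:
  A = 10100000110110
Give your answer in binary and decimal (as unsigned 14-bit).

Flip each bit (0->1, 1->0):
  10100000110110
  01011111001001

Answer: 01011111001001 (6089)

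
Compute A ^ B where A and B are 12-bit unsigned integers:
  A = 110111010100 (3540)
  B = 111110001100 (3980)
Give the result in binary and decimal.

Apply ^ to each column (1 where bits differ):
  110111010100
^ 111110001100
--------------
  001001011000

Answer: 001001011000 (600)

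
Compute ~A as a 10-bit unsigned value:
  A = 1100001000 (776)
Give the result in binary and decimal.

Flip each bit (0->1, 1->0):
  1100001000
  0011110111

Answer: 0011110111 (247)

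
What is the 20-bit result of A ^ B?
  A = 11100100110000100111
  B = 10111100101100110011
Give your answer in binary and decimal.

Apply ^ to each column (1 where bits differ):
  11100100110000100111
^ 10111100101100110011
----------------------
  01011000011100010100

Answer: 01011000011100010100 (362260)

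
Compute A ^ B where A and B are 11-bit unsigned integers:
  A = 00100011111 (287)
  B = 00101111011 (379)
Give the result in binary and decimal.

Apply ^ to each column (1 where bits differ):
  00100011111
^ 00101111011
-------------
  00001100100

Answer: 00001100100 (100)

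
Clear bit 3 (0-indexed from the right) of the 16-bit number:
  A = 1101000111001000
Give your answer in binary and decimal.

Mask = ~(1 << 3) = 1111111111110111
Bit 3 of A is 1, so AND-ing with the mask clears it to 0.
  1101000111001000
& 1111111111110111
------------------
  1101000111000000

Answer: 1101000111000000 (53696)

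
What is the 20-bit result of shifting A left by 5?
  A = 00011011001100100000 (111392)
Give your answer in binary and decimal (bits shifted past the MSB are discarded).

Shift left by 5: drop the top 5 bit(s), append 5 zero(s) on the right.
  00011011001100100000  ->  discard [00011], keep [011001100100000], append 00000
= 01100110010000000000

Answer: 01100110010000000000 (418816)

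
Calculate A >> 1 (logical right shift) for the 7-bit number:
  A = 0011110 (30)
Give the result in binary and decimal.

Logical shift right by 1: drop the bottom 1 bit(s), prepend 1 zero(s) on the left.
  0011110  ->  keep [001111], discard [0], prepend 0
= 0001111

Answer: 0001111 (15)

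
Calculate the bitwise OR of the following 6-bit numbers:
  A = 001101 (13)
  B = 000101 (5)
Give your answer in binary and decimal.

Apply | to each column (1 where either bit is 1):
  001101
| 000101
--------
  001101

Answer: 001101 (13)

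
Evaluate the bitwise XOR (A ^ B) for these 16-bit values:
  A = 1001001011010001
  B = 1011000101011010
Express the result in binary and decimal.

Apply ^ to each column (1 where bits differ):
  1001001011010001
^ 1011000101011010
------------------
  0010001110001011

Answer: 0010001110001011 (9099)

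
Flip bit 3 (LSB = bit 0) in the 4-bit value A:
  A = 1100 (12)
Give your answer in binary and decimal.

Mask = 1 << 3 = 1000
Bit 3 of A is 1; XOR with the mask flips it to 0.
  1100
^ 1000
------
  0100

Answer: 0100 (4)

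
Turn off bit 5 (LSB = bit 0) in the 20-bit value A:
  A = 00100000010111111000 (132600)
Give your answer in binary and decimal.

Mask = ~(1 << 5) = 11111111111111011111
Bit 5 of A is 1, so AND-ing with the mask clears it to 0.
  00100000010111111000
& 11111111111111011111
----------------------
  00100000010111011000

Answer: 00100000010111011000 (132568)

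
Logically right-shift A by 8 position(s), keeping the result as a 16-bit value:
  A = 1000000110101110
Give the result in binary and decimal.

Logical shift right by 8: drop the bottom 8 bit(s), prepend 8 zero(s) on the left.
  1000000110101110  ->  keep [10000001], discard [10101110], prepend 00000000
= 0000000010000001

Answer: 0000000010000001 (129)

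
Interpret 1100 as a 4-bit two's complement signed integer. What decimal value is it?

MSB is 1, so the value is negative. Find the magnitude:
1. Invert bits:  0011
2. Add 1:        0100  = 4
3. Apply sign:   -4

Answer: -4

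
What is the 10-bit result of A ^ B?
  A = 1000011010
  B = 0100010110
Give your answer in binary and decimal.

Apply ^ to each column (1 where bits differ):
  1000011010
^ 0100010110
------------
  1100001100

Answer: 1100001100 (780)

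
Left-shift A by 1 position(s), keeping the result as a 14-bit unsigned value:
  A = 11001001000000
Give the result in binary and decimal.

Shift left by 1: drop the top 1 bit(s), append 1 zero(s) on the right.
  11001001000000  ->  discard [1], keep [1001001000000], append 0
= 10010010000000

Answer: 10010010000000 (9344)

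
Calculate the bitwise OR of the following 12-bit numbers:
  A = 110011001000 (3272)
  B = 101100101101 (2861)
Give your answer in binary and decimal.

Apply | to each column (1 where either bit is 1):
  110011001000
| 101100101101
--------------
  111111101101

Answer: 111111101101 (4077)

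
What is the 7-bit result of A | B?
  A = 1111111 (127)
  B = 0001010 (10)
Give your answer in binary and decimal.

Apply | to each column (1 where either bit is 1):
  1111111
| 0001010
---------
  1111111

Answer: 1111111 (127)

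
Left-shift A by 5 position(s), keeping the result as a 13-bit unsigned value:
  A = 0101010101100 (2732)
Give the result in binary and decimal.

Shift left by 5: drop the top 5 bit(s), append 5 zero(s) on the right.
  0101010101100  ->  discard [01010], keep [10101100], append 00000
= 1010110000000

Answer: 1010110000000 (5504)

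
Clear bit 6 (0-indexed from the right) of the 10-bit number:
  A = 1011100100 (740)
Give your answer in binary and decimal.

Mask = ~(1 << 6) = 1110111111
Bit 6 of A is 1, so AND-ing with the mask clears it to 0.
  1011100100
& 1110111111
------------
  1010100100

Answer: 1010100100 (676)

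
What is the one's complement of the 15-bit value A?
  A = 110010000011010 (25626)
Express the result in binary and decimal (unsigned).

Flip each bit (0->1, 1->0):
  110010000011010
  001101111100101

Answer: 001101111100101 (7141)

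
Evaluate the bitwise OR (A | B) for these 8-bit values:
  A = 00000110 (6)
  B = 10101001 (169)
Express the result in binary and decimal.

Apply | to each column (1 where either bit is 1):
  00000110
| 10101001
----------
  10101111

Answer: 10101111 (175)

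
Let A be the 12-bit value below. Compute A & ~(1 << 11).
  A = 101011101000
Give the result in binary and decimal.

Mask = ~(1 << 11) = 011111111111
Bit 11 of A is 1, so AND-ing with the mask clears it to 0.
  101011101000
& 011111111111
--------------
  001011101000

Answer: 001011101000 (744)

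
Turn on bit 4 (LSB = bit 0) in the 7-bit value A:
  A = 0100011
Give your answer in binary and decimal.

Mask = 1 << 4 = 0010000
Bit 4 of A is 0, so OR-ing with the mask flips it to 1.
  0100011
| 0010000
---------
  0110011

Answer: 0110011 (51)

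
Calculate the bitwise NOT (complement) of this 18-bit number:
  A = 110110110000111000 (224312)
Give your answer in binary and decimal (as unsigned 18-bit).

Flip each bit (0->1, 1->0):
  110110110000111000
  001001001111000111

Answer: 001001001111000111 (37831)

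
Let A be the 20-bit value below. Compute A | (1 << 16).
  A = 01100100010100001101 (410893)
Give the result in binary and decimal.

Mask = 1 << 16 = 00010000000000000000
Bit 16 of A is 0, so OR-ing with the mask flips it to 1.
  01100100010100001101
| 00010000000000000000
----------------------
  01110100010100001101

Answer: 01110100010100001101 (476429)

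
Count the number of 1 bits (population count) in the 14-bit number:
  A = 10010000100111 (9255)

10010000100111
1-bits at positions (from bit 0 = LSB): 0, 1, 2, 5, 10, 13
Count = 6

Answer: 6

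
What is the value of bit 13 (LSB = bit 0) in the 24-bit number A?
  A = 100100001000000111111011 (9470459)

Bit 13 is the 14th from the right.
  100100001000000111111011
            ^
That bit is 0.

Answer: 0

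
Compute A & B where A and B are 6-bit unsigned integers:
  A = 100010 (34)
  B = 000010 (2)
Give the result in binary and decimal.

Apply & to each column (1 only where both bits are 1):
  100010
& 000010
--------
  000010

Answer: 000010 (2)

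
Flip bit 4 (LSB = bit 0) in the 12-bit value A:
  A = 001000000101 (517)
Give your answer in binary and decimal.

Mask = 1 << 4 = 000000010000
Bit 4 of A is 0; XOR with the mask flips it to 1.
  001000000101
^ 000000010000
--------------
  001000010101

Answer: 001000010101 (533)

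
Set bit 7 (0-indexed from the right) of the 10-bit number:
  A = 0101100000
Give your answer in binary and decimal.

Mask = 1 << 7 = 0010000000
Bit 7 of A is 0, so OR-ing with the mask flips it to 1.
  0101100000
| 0010000000
------------
  0111100000

Answer: 0111100000 (480)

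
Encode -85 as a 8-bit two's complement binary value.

1. Binary of +85:  01010101
2. Invert bits:     10101010
3. Add 1:           10101011

Answer: 10101011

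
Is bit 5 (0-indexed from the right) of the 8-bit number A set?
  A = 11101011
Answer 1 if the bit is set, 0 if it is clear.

Bit 5 is the 6th from the right.
  11101011
    ^
That bit is 1.

Answer: 1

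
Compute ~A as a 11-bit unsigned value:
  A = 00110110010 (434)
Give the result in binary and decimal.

Flip each bit (0->1, 1->0):
  00110110010
  11001001101

Answer: 11001001101 (1613)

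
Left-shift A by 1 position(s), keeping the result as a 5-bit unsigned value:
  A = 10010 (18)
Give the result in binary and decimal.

Shift left by 1: drop the top 1 bit(s), append 1 zero(s) on the right.
  10010  ->  discard [1], keep [0010], append 0
= 00100

Answer: 00100 (4)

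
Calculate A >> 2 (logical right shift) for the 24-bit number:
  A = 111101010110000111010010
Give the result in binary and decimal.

Logical shift right by 2: drop the bottom 2 bit(s), prepend 2 zero(s) on the left.
  111101010110000111010010  ->  keep [1111010101100001110100], discard [10], prepend 00
= 001111010101100001110100

Answer: 001111010101100001110100 (4020340)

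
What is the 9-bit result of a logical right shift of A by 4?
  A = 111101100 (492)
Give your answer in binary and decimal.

Logical shift right by 4: drop the bottom 4 bit(s), prepend 4 zero(s) on the left.
  111101100  ->  keep [11110], discard [1100], prepend 0000
= 000011110

Answer: 000011110 (30)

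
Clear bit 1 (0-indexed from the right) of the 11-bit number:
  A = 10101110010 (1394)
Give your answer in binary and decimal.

Mask = ~(1 << 1) = 11111111101
Bit 1 of A is 1, so AND-ing with the mask clears it to 0.
  10101110010
& 11111111101
-------------
  10101110000

Answer: 10101110000 (1392)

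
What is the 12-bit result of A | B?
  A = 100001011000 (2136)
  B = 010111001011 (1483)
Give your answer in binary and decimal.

Apply | to each column (1 where either bit is 1):
  100001011000
| 010111001011
--------------
  110111011011

Answer: 110111011011 (3547)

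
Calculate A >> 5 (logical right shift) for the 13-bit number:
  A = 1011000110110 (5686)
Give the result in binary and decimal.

Logical shift right by 5: drop the bottom 5 bit(s), prepend 5 zero(s) on the left.
  1011000110110  ->  keep [10110001], discard [10110], prepend 00000
= 0000010110001

Answer: 0000010110001 (177)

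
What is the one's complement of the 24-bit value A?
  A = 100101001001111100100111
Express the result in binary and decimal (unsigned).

Flip each bit (0->1, 1->0):
  100101001001111100100111
  011010110110000011011000

Answer: 011010110110000011011000 (7037144)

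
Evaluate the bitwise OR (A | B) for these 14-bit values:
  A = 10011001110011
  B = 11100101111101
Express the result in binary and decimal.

Apply | to each column (1 where either bit is 1):
  10011001110011
| 11100101111101
----------------
  11111101111111

Answer: 11111101111111 (16255)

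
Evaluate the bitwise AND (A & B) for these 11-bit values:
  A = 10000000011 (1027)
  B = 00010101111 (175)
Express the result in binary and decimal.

Apply & to each column (1 only where both bits are 1):
  10000000011
& 00010101111
-------------
  00000000011

Answer: 00000000011 (3)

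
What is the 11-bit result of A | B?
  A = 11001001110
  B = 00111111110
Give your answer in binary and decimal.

Apply | to each column (1 where either bit is 1):
  11001001110
| 00111111110
-------------
  11111111110

Answer: 11111111110 (2046)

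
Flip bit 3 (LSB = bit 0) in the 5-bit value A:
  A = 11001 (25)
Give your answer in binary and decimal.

Mask = 1 << 3 = 01000
Bit 3 of A is 1; XOR with the mask flips it to 0.
  11001
^ 01000
-------
  10001

Answer: 10001 (17)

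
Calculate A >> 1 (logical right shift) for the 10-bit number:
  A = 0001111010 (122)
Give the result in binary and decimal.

Logical shift right by 1: drop the bottom 1 bit(s), prepend 1 zero(s) on the left.
  0001111010  ->  keep [000111101], discard [0], prepend 0
= 0000111101

Answer: 0000111101 (61)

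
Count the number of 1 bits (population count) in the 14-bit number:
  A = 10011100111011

10011100111011
1-bits at positions (from bit 0 = LSB): 0, 1, 3, 4, 5, 8, 9, 10, 13
Count = 9

Answer: 9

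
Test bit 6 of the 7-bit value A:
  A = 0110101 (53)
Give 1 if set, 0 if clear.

Bit 6 is the 7th from the right.
  0110101
  ^
That bit is 0.

Answer: 0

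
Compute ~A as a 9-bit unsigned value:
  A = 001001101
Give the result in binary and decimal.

Flip each bit (0->1, 1->0):
  001001101
  110110010

Answer: 110110010 (434)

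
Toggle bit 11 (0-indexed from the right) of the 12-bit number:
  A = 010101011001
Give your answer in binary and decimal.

Mask = 1 << 11 = 100000000000
Bit 11 of A is 0; XOR with the mask flips it to 1.
  010101011001
^ 100000000000
--------------
  110101011001

Answer: 110101011001 (3417)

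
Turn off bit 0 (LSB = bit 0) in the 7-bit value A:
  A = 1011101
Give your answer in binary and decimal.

Mask = ~(1 << 0) = 1111110
Bit 0 of A is 1, so AND-ing with the mask clears it to 0.
  1011101
& 1111110
---------
  1011100

Answer: 1011100 (92)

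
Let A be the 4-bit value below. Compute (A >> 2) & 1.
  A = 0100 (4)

Bit 2 is the 3rd from the right.
  0100
   ^
That bit is 1.

Answer: 1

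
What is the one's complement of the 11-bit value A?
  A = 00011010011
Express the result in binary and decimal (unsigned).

Flip each bit (0->1, 1->0):
  00011010011
  11100101100

Answer: 11100101100 (1836)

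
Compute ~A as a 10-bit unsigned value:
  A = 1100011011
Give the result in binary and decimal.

Flip each bit (0->1, 1->0):
  1100011011
  0011100100

Answer: 0011100100 (228)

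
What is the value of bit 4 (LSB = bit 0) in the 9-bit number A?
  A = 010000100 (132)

Bit 4 is the 5th from the right.
  010000100
      ^
That bit is 0.

Answer: 0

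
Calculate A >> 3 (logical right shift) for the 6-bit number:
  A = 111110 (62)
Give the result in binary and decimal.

Logical shift right by 3: drop the bottom 3 bit(s), prepend 3 zero(s) on the left.
  111110  ->  keep [111], discard [110], prepend 000
= 000111

Answer: 000111 (7)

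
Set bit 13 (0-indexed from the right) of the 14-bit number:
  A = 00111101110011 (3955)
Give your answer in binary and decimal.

Mask = 1 << 13 = 10000000000000
Bit 13 of A is 0, so OR-ing with the mask flips it to 1.
  00111101110011
| 10000000000000
----------------
  10111101110011

Answer: 10111101110011 (12147)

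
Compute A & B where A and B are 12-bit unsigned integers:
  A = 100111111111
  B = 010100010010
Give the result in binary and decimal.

Apply & to each column (1 only where both bits are 1):
  100111111111
& 010100010010
--------------
  000100010010

Answer: 000100010010 (274)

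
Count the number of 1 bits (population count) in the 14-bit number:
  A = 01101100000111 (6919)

01101100000111
1-bits at positions (from bit 0 = LSB): 0, 1, 2, 8, 9, 11, 12
Count = 7

Answer: 7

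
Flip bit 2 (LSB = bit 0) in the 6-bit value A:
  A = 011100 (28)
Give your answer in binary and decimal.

Mask = 1 << 2 = 000100
Bit 2 of A is 1; XOR with the mask flips it to 0.
  011100
^ 000100
--------
  011000

Answer: 011000 (24)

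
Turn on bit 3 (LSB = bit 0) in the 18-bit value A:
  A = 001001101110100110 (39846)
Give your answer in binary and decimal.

Mask = 1 << 3 = 000000000000001000
Bit 3 of A is 0, so OR-ing with the mask flips it to 1.
  001001101110100110
| 000000000000001000
--------------------
  001001101110101110

Answer: 001001101110101110 (39854)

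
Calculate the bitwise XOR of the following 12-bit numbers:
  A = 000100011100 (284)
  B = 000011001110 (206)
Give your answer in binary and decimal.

Apply ^ to each column (1 where bits differ):
  000100011100
^ 000011001110
--------------
  000111010010

Answer: 000111010010 (466)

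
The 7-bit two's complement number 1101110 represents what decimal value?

MSB is 1, so the value is negative. Find the magnitude:
1. Invert bits:  0010001
2. Add 1:        0010010  = 18
3. Apply sign:   -18

Answer: -18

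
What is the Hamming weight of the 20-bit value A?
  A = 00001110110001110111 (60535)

00001110110001110111
1-bits at positions (from bit 0 = LSB): 0, 1, 2, 4, 5, 6, 10, 11, 13, 14, 15
Count = 11

Answer: 11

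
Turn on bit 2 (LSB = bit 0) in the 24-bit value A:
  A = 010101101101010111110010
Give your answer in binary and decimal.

Mask = 1 << 2 = 000000000000000000000100
Bit 2 of A is 0, so OR-ing with the mask flips it to 1.
  010101101101010111110010
| 000000000000000000000100
--------------------------
  010101101101010111110110

Answer: 010101101101010111110110 (5690870)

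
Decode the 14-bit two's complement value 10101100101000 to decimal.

MSB is 1, so the value is negative. Find the magnitude:
1. Invert bits:  01010011010111
2. Add 1:        01010011011000  = 5336
3. Apply sign:   -5336

Answer: -5336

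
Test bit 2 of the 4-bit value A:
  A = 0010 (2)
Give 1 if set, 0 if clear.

Bit 2 is the 3rd from the right.
  0010
   ^
That bit is 0.

Answer: 0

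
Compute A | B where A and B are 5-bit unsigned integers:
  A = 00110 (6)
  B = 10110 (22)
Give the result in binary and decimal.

Apply | to each column (1 where either bit is 1):
  00110
| 10110
-------
  10110

Answer: 10110 (22)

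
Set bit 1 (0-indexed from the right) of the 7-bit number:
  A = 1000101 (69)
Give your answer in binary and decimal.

Mask = 1 << 1 = 0000010
Bit 1 of A is 0, so OR-ing with the mask flips it to 1.
  1000101
| 0000010
---------
  1000111

Answer: 1000111 (71)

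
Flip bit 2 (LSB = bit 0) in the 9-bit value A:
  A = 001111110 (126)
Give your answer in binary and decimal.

Mask = 1 << 2 = 000000100
Bit 2 of A is 1; XOR with the mask flips it to 0.
  001111110
^ 000000100
-----------
  001111010

Answer: 001111010 (122)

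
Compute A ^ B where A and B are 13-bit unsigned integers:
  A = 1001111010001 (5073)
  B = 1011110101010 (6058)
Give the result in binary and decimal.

Apply ^ to each column (1 where bits differ):
  1001111010001
^ 1011110101010
---------------
  0010001111011

Answer: 0010001111011 (1147)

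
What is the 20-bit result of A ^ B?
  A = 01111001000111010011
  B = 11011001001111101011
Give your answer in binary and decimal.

Apply ^ to each column (1 where bits differ):
  01111001000111010011
^ 11011001001111101011
----------------------
  10100000001000111000

Answer: 10100000001000111000 (655928)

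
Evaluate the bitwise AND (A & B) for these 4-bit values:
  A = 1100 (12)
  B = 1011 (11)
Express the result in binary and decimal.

Apply & to each column (1 only where both bits are 1):
  1100
& 1011
------
  1000

Answer: 1000 (8)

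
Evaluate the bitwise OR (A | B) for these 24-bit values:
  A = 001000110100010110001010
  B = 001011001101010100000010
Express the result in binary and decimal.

Apply | to each column (1 where either bit is 1):
  001000110100010110001010
| 001011001101010100000010
--------------------------
  001011111101010110001010

Answer: 001011111101010110001010 (3134858)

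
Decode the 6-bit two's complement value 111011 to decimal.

MSB is 1, so the value is negative. Find the magnitude:
1. Invert bits:  000100
2. Add 1:        000101  = 5
3. Apply sign:   -5

Answer: -5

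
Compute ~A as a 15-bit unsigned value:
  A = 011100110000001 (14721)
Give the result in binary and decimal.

Flip each bit (0->1, 1->0):
  011100110000001
  100011001111110

Answer: 100011001111110 (18046)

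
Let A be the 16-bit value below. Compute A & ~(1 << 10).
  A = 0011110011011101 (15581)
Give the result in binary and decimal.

Mask = ~(1 << 10) = 1111101111111111
Bit 10 of A is 1, so AND-ing with the mask clears it to 0.
  0011110011011101
& 1111101111111111
------------------
  0011100011011101

Answer: 0011100011011101 (14557)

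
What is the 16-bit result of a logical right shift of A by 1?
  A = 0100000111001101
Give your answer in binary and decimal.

Logical shift right by 1: drop the bottom 1 bit(s), prepend 1 zero(s) on the left.
  0100000111001101  ->  keep [010000011100110], discard [1], prepend 0
= 0010000011100110

Answer: 0010000011100110 (8422)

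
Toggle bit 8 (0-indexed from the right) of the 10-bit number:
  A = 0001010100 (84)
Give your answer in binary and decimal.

Mask = 1 << 8 = 0100000000
Bit 8 of A is 0; XOR with the mask flips it to 1.
  0001010100
^ 0100000000
------------
  0101010100

Answer: 0101010100 (340)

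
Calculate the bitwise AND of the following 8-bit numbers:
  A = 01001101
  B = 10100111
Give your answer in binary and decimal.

Apply & to each column (1 only where both bits are 1):
  01001101
& 10100111
----------
  00000101

Answer: 00000101 (5)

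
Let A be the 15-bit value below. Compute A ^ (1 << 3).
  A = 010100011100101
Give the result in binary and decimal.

Mask = 1 << 3 = 000000000001000
Bit 3 of A is 0; XOR with the mask flips it to 1.
  010100011100101
^ 000000000001000
-----------------
  010100011101101

Answer: 010100011101101 (10477)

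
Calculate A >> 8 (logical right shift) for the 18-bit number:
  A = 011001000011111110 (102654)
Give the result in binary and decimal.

Logical shift right by 8: drop the bottom 8 bit(s), prepend 8 zero(s) on the left.
  011001000011111110  ->  keep [0110010000], discard [11111110], prepend 00000000
= 000000000110010000

Answer: 000000000110010000 (400)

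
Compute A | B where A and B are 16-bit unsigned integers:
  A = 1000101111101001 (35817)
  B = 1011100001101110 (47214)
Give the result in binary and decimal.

Apply | to each column (1 where either bit is 1):
  1000101111101001
| 1011100001101110
------------------
  1011101111101111

Answer: 1011101111101111 (48111)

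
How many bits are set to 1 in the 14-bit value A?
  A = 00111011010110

00111011010110
1-bits at positions (from bit 0 = LSB): 1, 2, 4, 6, 7, 9, 10, 11
Count = 8

Answer: 8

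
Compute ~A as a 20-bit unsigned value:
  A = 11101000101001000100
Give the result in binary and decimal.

Flip each bit (0->1, 1->0):
  11101000101001000100
  00010111010110111011

Answer: 00010111010110111011 (95675)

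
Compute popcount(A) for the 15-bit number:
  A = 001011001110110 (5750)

001011001110110
1-bits at positions (from bit 0 = LSB): 1, 2, 4, 5, 6, 9, 10, 12
Count = 8

Answer: 8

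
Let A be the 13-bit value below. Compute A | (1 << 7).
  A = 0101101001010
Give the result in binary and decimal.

Mask = 1 << 7 = 0000010000000
Bit 7 of A is 0, so OR-ing with the mask flips it to 1.
  0101101001010
| 0000010000000
---------------
  0101111001010

Answer: 0101111001010 (3018)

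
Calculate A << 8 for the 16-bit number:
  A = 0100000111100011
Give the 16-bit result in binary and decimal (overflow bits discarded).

Shift left by 8: drop the top 8 bit(s), append 8 zero(s) on the right.
  0100000111100011  ->  discard [01000001], keep [11100011], append 00000000
= 1110001100000000

Answer: 1110001100000000 (58112)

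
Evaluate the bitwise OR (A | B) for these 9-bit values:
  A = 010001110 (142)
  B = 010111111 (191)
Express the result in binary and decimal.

Apply | to each column (1 where either bit is 1):
  010001110
| 010111111
-----------
  010111111

Answer: 010111111 (191)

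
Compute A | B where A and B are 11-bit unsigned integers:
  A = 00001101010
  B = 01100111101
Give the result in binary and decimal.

Apply | to each column (1 where either bit is 1):
  00001101010
| 01100111101
-------------
  01101111111

Answer: 01101111111 (895)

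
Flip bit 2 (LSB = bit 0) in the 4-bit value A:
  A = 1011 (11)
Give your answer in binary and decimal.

Mask = 1 << 2 = 0100
Bit 2 of A is 0; XOR with the mask flips it to 1.
  1011
^ 0100
------
  1111

Answer: 1111 (15)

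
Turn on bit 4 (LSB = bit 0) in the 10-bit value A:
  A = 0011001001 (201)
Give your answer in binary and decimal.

Mask = 1 << 4 = 0000010000
Bit 4 of A is 0, so OR-ing with the mask flips it to 1.
  0011001001
| 0000010000
------------
  0011011001

Answer: 0011011001 (217)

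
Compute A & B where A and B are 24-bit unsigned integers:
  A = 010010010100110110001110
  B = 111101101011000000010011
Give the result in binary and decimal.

Apply & to each column (1 only where both bits are 1):
  010010010100110110001110
& 111101101011000000010011
--------------------------
  010000000000000000000010

Answer: 010000000000000000000010 (4194306)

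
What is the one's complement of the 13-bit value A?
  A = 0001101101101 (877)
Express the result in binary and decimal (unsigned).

Flip each bit (0->1, 1->0):
  0001101101101
  1110010010010

Answer: 1110010010010 (7314)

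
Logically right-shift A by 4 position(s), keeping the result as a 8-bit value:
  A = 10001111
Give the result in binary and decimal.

Logical shift right by 4: drop the bottom 4 bit(s), prepend 4 zero(s) on the left.
  10001111  ->  keep [1000], discard [1111], prepend 0000
= 00001000

Answer: 00001000 (8)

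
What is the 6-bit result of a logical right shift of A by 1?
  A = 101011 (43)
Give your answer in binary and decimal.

Logical shift right by 1: drop the bottom 1 bit(s), prepend 1 zero(s) on the left.
  101011  ->  keep [10101], discard [1], prepend 0
= 010101

Answer: 010101 (21)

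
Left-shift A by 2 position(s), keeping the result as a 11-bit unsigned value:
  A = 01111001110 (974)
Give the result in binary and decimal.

Shift left by 2: drop the top 2 bit(s), append 2 zero(s) on the right.
  01111001110  ->  discard [01], keep [111001110], append 00
= 11100111000

Answer: 11100111000 (1848)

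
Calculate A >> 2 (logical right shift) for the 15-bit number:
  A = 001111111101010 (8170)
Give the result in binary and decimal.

Logical shift right by 2: drop the bottom 2 bit(s), prepend 2 zero(s) on the left.
  001111111101010  ->  keep [0011111111010], discard [10], prepend 00
= 000011111111010

Answer: 000011111111010 (2042)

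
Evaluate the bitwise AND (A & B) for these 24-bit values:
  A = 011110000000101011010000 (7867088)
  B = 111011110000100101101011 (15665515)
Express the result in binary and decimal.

Apply & to each column (1 only where both bits are 1):
  011110000000101011010000
& 111011110000100101101011
--------------------------
  011010000000100001000000

Answer: 011010000000100001000000 (6817856)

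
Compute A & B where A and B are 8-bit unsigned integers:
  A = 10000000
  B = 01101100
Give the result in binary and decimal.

Apply & to each column (1 only where both bits are 1):
  10000000
& 01101100
----------
  00000000

Answer: 00000000 (0)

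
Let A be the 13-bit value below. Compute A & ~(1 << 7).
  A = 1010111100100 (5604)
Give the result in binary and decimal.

Mask = ~(1 << 7) = 1111101111111
Bit 7 of A is 1, so AND-ing with the mask clears it to 0.
  1010111100100
& 1111101111111
---------------
  1010101100100

Answer: 1010101100100 (5476)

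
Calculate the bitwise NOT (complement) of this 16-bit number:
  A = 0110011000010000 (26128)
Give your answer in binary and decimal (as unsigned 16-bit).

Flip each bit (0->1, 1->0):
  0110011000010000
  1001100111101111

Answer: 1001100111101111 (39407)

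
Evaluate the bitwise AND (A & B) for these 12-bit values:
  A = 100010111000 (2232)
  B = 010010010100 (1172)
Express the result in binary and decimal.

Apply & to each column (1 only where both bits are 1):
  100010111000
& 010010010100
--------------
  000010010000

Answer: 000010010000 (144)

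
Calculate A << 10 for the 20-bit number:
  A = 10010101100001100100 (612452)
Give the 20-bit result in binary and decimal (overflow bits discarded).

Shift left by 10: drop the top 10 bit(s), append 10 zero(s) on the right.
  10010101100001100100  ->  discard [1001010110], keep [0001100100], append 0000000000
= 00011001000000000000

Answer: 00011001000000000000 (102400)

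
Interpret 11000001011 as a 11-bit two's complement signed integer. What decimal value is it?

MSB is 1, so the value is negative. Find the magnitude:
1. Invert bits:  00111110100
2. Add 1:        00111110101  = 501
3. Apply sign:   -501

Answer: -501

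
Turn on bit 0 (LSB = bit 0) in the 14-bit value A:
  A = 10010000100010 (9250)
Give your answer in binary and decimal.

Mask = 1 << 0 = 00000000000001
Bit 0 of A is 0, so OR-ing with the mask flips it to 1.
  10010000100010
| 00000000000001
----------------
  10010000100011

Answer: 10010000100011 (9251)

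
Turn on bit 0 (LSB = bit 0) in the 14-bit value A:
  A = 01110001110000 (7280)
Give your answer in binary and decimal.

Mask = 1 << 0 = 00000000000001
Bit 0 of A is 0, so OR-ing with the mask flips it to 1.
  01110001110000
| 00000000000001
----------------
  01110001110001

Answer: 01110001110001 (7281)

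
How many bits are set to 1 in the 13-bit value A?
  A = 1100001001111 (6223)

1100001001111
1-bits at positions (from bit 0 = LSB): 0, 1, 2, 3, 6, 11, 12
Count = 7

Answer: 7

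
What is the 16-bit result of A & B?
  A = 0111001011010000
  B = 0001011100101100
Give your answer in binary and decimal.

Apply & to each column (1 only where both bits are 1):
  0111001011010000
& 0001011100101100
------------------
  0001001000000000

Answer: 0001001000000000 (4608)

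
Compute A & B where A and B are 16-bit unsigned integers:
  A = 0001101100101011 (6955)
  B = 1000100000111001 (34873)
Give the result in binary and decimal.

Apply & to each column (1 only where both bits are 1):
  0001101100101011
& 1000100000111001
------------------
  0000100000101001

Answer: 0000100000101001 (2089)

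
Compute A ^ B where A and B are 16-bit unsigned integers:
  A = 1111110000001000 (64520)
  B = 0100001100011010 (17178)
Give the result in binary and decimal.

Apply ^ to each column (1 where bits differ):
  1111110000001000
^ 0100001100011010
------------------
  1011111100010010

Answer: 1011111100010010 (48914)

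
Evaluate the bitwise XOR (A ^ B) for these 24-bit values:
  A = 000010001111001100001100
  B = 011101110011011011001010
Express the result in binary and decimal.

Apply ^ to each column (1 where bits differ):
  000010001111001100001100
^ 011101110011011011001010
--------------------------
  011111111100010111000110

Answer: 011111111100010111000110 (8373702)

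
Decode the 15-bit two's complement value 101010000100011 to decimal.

MSB is 1, so the value is negative. Find the magnitude:
1. Invert bits:  010101111011100
2. Add 1:        010101111011101  = 11229
3. Apply sign:   -11229

Answer: -11229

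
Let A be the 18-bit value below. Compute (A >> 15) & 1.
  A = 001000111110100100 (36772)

Bit 15 is the 16th from the right.
  001000111110100100
    ^
That bit is 1.

Answer: 1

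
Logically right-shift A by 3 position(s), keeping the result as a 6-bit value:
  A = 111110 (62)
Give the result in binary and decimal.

Logical shift right by 3: drop the bottom 3 bit(s), prepend 3 zero(s) on the left.
  111110  ->  keep [111], discard [110], prepend 000
= 000111

Answer: 000111 (7)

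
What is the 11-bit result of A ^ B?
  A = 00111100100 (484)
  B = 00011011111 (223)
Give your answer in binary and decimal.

Apply ^ to each column (1 where bits differ):
  00111100100
^ 00011011111
-------------
  00100111011

Answer: 00100111011 (315)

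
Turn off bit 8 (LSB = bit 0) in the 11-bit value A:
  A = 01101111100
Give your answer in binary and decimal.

Mask = ~(1 << 8) = 11011111111
Bit 8 of A is 1, so AND-ing with the mask clears it to 0.
  01101111100
& 11011111111
-------------
  01001111100

Answer: 01001111100 (636)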